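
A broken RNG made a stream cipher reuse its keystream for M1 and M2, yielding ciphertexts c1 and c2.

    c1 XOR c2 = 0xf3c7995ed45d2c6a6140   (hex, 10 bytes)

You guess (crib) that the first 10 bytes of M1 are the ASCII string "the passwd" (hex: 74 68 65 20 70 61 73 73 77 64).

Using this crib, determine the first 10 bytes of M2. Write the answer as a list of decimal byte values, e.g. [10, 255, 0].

[135, 175, 252, 126, 164, 60, 95, 25, 22, 36]

Since c1 ⊕ c2 = M1 ⊕ M2, XORing with the guessed M1 bytes yields the corresponding M2 bytes: M2 = (c1 ⊕ c2) ⊕ M1.
byte 0: f3 xor 74 = 87
byte 1: c7 xor 68 = af
byte 2: 99 xor 65 = fc
byte 3: 5e xor 20 = 7e
byte 4: d4 xor 70 = a4
byte 5: 5d xor 61 = 3c
byte 6: 2c xor 73 = 5f
byte 7: 6a xor 73 = 19
byte 8: 61 xor 77 = 16
byte 9: 40 xor 64 = 24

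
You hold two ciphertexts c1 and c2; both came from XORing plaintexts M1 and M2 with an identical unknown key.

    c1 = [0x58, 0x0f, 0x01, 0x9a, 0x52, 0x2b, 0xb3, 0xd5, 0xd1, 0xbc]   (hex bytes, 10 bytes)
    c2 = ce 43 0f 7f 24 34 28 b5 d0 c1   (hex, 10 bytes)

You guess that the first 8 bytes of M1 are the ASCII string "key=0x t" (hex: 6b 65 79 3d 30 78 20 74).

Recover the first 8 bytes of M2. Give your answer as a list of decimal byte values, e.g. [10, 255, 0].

[253, 41, 119, 216, 70, 103, 187, 20]

First, c1 ⊕ c2 = (M1 ⊕ K) ⊕ (M2 ⊕ K) = M1 ⊕ M2, so the key drops out. Then M2 = (M1 ⊕ M2) ⊕ M1 over the first 8 bytes.
byte 0: (58 xor ce) xor 6b = 96 xor 6b = fd
byte 1: (0f xor 43) xor 65 = 4c xor 65 = 29
byte 2: (01 xor 0f) xor 79 = 0e xor 79 = 77
byte 3: (9a xor 7f) xor 3d = e5 xor 3d = d8
byte 4: (52 xor 24) xor 30 = 76 xor 30 = 46
byte 5: (2b xor 34) xor 78 = 1f xor 78 = 67
byte 6: (b3 xor 28) xor 20 = 9b xor 20 = bb
byte 7: (d5 xor b5) xor 74 = 60 xor 74 = 14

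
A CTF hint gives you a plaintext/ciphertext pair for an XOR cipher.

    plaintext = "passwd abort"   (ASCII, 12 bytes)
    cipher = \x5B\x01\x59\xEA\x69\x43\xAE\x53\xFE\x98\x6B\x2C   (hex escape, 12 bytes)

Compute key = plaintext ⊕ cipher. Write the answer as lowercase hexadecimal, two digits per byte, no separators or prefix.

2b602a991e278e329cf71958

Since cipher = plaintext ⊕ key, XORing both sides with plaintext gives key = plaintext ⊕ cipher.
112 XOR  91 =  43
 97 XOR   1 =  96
115 XOR  89 =  42
115 XOR 234 = 153
119 XOR 105 =  30
100 XOR  67 =  39
 32 XOR 174 = 142
 97 XOR  83 =  50
 98 XOR 254 = 156
111 XOR 152 = 247
114 XOR 107 =  25
116 XOR  44 =  88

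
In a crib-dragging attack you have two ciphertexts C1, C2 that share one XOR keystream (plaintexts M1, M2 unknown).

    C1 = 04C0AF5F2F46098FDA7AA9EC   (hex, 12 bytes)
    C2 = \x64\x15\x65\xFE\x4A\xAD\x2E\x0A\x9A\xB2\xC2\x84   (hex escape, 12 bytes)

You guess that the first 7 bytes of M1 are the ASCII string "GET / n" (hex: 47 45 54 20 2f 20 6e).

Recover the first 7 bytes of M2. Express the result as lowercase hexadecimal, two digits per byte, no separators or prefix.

27909e814acb49

First, C1 ⊕ C2 = (M1 ⊕ K) ⊕ (M2 ⊕ K) = M1 ⊕ M2, so the key drops out. Then M2 = (M1 ⊕ M2) ⊕ M1 over the first 7 bytes.
byte 0: (04 ⊕ 64) ⊕ 47 = 60 ⊕ 47 = 27
byte 1: (c0 ⊕ 15) ⊕ 45 = d5 ⊕ 45 = 90
byte 2: (af ⊕ 65) ⊕ 54 = ca ⊕ 54 = 9e
byte 3: (5f ⊕ fe) ⊕ 20 = a1 ⊕ 20 = 81
byte 4: (2f ⊕ 4a) ⊕ 2f = 65 ⊕ 2f = 4a
byte 5: (46 ⊕ ad) ⊕ 20 = eb ⊕ 20 = cb
byte 6: (09 ⊕ 2e) ⊕ 6e = 27 ⊕ 6e = 49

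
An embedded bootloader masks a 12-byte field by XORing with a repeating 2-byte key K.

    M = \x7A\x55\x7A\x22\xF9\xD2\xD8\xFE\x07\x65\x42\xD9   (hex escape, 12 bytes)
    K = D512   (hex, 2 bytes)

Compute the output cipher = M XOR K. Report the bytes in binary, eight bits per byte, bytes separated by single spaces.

The 2-byte key repeats, so the effective keystream is d5 12 d5 12 d5 12 d5 12 d5 12 d5 12.
byte 0: 01111010 XOR 11010101 = 10101111
byte 1: 01010101 XOR 00010010 = 01000111
byte 2: 01111010 XOR 11010101 = 10101111
byte 3: 00100010 XOR 00010010 = 00110000
byte 4: 11111001 XOR 11010101 = 00101100
byte 5: 11010010 XOR 00010010 = 11000000
byte 6: 11011000 XOR 11010101 = 00001101
byte 7: 11111110 XOR 00010010 = 11101100
byte 8: 00000111 XOR 11010101 = 11010010
byte 9: 01100101 XOR 00010010 = 01110111
byte 10: 01000010 XOR 11010101 = 10010111
byte 11: 11011001 XOR 00010010 = 11001011

10101111 01000111 10101111 00110000 00101100 11000000 00001101 11101100 11010010 01110111 10010111 11001011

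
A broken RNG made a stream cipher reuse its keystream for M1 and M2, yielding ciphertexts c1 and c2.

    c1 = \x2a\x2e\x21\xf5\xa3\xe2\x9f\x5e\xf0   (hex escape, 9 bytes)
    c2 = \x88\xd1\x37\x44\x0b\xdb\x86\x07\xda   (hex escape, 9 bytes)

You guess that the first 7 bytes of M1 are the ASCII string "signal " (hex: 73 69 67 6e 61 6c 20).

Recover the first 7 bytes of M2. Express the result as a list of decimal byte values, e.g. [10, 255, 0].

First, c1 ⊕ c2 = (M1 ⊕ K) ⊕ (M2 ⊕ K) = M1 ⊕ M2, so the key drops out. Then M2 = (M1 ⊕ M2) ⊕ M1 over the first 7 bytes.
byte 0: (2a XOR 88) XOR 73 = a2 XOR 73 = d1
byte 1: (2e XOR d1) XOR 69 = ff XOR 69 = 96
byte 2: (21 XOR 37) XOR 67 = 16 XOR 67 = 71
byte 3: (f5 XOR 44) XOR 6e = b1 XOR 6e = df
byte 4: (a3 XOR 0b) XOR 61 = a8 XOR 61 = c9
byte 5: (e2 XOR db) XOR 6c = 39 XOR 6c = 55
byte 6: (9f XOR 86) XOR 20 = 19 XOR 20 = 39

[209, 150, 113, 223, 201, 85, 57]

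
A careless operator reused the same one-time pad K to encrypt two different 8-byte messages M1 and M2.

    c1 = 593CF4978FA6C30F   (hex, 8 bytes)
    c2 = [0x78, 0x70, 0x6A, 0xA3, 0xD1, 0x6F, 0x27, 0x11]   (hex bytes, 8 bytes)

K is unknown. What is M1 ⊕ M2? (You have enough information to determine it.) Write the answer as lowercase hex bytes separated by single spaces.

c1 ⊕ c2 = (M1 ⊕ K) ⊕ (M2 ⊕ K) = M1 ⊕ M2 — the shared key cancels under XOR.
59 XOR 78 = 21
3c XOR 70 = 4c
f4 XOR 6a = 9e
97 XOR a3 = 34
8f XOR d1 = 5e
a6 XOR 6f = c9
c3 XOR 27 = e4
0f XOR 11 = 1e

21 4c 9e 34 5e c9 e4 1e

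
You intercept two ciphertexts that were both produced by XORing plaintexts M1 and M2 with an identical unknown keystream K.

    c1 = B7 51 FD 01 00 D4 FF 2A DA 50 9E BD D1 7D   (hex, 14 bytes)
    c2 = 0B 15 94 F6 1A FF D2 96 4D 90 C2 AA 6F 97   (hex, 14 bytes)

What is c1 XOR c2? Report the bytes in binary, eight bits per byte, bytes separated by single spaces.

10111100 01000100 01101001 11110111 00011010 00101011 00101101 10111100 10010111 11000000 01011100 00010111 10111110 11101010

c1 ⊕ c2 = (M1 ⊕ K) ⊕ (M2 ⊕ K) = M1 ⊕ M2 — the shared key cancels under XOR.
byte 0: 10110111 XOR 00001011 = 10111100
byte 1: 01010001 XOR 00010101 = 01000100
byte 2: 11111101 XOR 10010100 = 01101001
byte 3: 00000001 XOR 11110110 = 11110111
byte 4: 00000000 XOR 00011010 = 00011010
byte 5: 11010100 XOR 11111111 = 00101011
byte 6: 11111111 XOR 11010010 = 00101101
byte 7: 00101010 XOR 10010110 = 10111100
byte 8: 11011010 XOR 01001101 = 10010111
byte 9: 01010000 XOR 10010000 = 11000000
byte 10: 10011110 XOR 11000010 = 01011100
byte 11: 10111101 XOR 10101010 = 00010111
byte 12: 11010001 XOR 01101111 = 10111110
byte 13: 01111101 XOR 10010111 = 11101010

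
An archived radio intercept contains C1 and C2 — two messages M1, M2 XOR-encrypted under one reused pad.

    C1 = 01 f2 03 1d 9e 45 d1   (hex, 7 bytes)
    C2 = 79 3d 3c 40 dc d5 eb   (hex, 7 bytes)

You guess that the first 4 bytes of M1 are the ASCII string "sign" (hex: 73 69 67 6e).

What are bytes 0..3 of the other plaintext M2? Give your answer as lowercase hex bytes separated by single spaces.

0b a6 58 33

First, C1 ⊕ C2 = (M1 ⊕ K) ⊕ (M2 ⊕ K) = M1 ⊕ M2, so the key drops out. Then M2 = (M1 ⊕ M2) ⊕ M1 over the first 4 bytes.
byte 0: (01 ⊕ 79) ⊕ 73 = 78 ⊕ 73 = 0b
byte 1: (f2 ⊕ 3d) ⊕ 69 = cf ⊕ 69 = a6
byte 2: (03 ⊕ 3c) ⊕ 67 = 3f ⊕ 67 = 58
byte 3: (1d ⊕ 40) ⊕ 6e = 5d ⊕ 6e = 33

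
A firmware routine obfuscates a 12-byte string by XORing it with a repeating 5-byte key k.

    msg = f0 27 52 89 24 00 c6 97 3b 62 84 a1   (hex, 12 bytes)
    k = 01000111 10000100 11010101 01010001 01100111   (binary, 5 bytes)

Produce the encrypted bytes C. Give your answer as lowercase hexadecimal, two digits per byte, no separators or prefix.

The 5-byte key repeats, so the effective keystream is 47 84 d5 51 67 47 84 d5 51 67 47 84.
byte 0: 11110000 ⊕ 01000111 = 10110111
byte 1: 00100111 ⊕ 10000100 = 10100011
byte 2: 01010010 ⊕ 11010101 = 10000111
byte 3: 10001001 ⊕ 01010001 = 11011000
byte 4: 00100100 ⊕ 01100111 = 01000011
byte 5: 00000000 ⊕ 01000111 = 01000111
byte 6: 11000110 ⊕ 10000100 = 01000010
byte 7: 10010111 ⊕ 11010101 = 01000010
byte 8: 00111011 ⊕ 01010001 = 01101010
byte 9: 01100010 ⊕ 01100111 = 00000101
byte 10: 10000100 ⊕ 01000111 = 11000011
byte 11: 10100001 ⊕ 10000100 = 00100101

b7a387d8434742426a05c325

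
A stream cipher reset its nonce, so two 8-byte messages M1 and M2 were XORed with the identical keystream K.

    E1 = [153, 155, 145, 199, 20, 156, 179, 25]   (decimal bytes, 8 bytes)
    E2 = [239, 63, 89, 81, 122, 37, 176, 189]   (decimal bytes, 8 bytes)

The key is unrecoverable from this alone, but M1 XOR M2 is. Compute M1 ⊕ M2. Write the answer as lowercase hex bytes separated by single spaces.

76 a4 c8 96 6e b9 03 a4

E1 ⊕ E2 = (M1 ⊕ K) ⊕ (M2 ⊕ K) = M1 ⊕ M2 — the shared key cancels under XOR.
10011001 xor 11101111 = 01110110
10011011 xor 00111111 = 10100100
10010001 xor 01011001 = 11001000
11000111 xor 01010001 = 10010110
00010100 xor 01111010 = 01101110
10011100 xor 00100101 = 10111001
10110011 xor 10110000 = 00000011
00011001 xor 10111101 = 10100100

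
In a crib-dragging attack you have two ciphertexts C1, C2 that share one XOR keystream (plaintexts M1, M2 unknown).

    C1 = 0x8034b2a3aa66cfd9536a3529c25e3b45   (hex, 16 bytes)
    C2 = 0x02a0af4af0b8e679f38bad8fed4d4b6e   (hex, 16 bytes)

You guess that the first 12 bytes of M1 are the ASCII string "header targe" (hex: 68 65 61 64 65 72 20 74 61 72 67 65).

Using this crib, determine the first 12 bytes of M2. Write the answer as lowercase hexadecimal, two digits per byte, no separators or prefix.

eaf17c8d3fac09d4c193ffc3

First, C1 ⊕ C2 = (M1 ⊕ K) ⊕ (M2 ⊕ K) = M1 ⊕ M2, so the key drops out. Then M2 = (M1 ⊕ M2) ⊕ M1 over the first 12 bytes.
byte 0: (80 XOR 02) XOR 68 = 82 XOR 68 = ea
byte 1: (34 XOR a0) XOR 65 = 94 XOR 65 = f1
byte 2: (b2 XOR af) XOR 61 = 1d XOR 61 = 7c
byte 3: (a3 XOR 4a) XOR 64 = e9 XOR 64 = 8d
byte 4: (aa XOR f0) XOR 65 = 5a XOR 65 = 3f
byte 5: (66 XOR b8) XOR 72 = de XOR 72 = ac
byte 6: (cf XOR e6) XOR 20 = 29 XOR 20 = 09
byte 7: (d9 XOR 79) XOR 74 = a0 XOR 74 = d4
byte 8: (53 XOR f3) XOR 61 = a0 XOR 61 = c1
byte 9: (6a XOR 8b) XOR 72 = e1 XOR 72 = 93
byte 10: (35 XOR ad) XOR 67 = 98 XOR 67 = ff
byte 11: (29 XOR 8f) XOR 65 = a6 XOR 65 = c3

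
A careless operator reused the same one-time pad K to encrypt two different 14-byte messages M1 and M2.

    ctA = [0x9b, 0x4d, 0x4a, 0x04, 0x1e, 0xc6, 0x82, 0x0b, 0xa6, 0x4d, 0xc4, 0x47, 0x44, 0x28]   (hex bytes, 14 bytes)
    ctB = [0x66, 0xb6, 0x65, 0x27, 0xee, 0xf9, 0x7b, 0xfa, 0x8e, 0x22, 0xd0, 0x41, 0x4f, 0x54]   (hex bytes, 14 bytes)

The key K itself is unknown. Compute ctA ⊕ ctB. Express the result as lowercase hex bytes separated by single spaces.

fd fb 2f 23 f0 3f f9 f1 28 6f 14 06 0b 7c

ctA ⊕ ctB = (M1 ⊕ K) ⊕ (M2 ⊕ K) = M1 ⊕ M2 — the shared key cancels under XOR.
byte 0: 9b XOR 66 = fd
byte 1: 4d XOR b6 = fb
byte 2: 4a XOR 65 = 2f
byte 3: 04 XOR 27 = 23
byte 4: 1e XOR ee = f0
byte 5: c6 XOR f9 = 3f
byte 6: 82 XOR 7b = f9
byte 7: 0b XOR fa = f1
byte 8: a6 XOR 8e = 28
byte 9: 4d XOR 22 = 6f
byte 10: c4 XOR d0 = 14
byte 11: 47 XOR 41 = 06
byte 12: 44 XOR 4f = 0b
byte 13: 28 XOR 54 = 7c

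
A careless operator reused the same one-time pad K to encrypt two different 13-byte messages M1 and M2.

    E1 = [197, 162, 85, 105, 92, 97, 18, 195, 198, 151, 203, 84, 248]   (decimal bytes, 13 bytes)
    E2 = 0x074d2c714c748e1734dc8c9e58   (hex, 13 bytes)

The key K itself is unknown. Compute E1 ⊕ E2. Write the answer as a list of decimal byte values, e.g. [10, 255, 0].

[194, 239, 121, 24, 16, 21, 156, 212, 242, 75, 71, 202, 160]

E1 ⊕ E2 = (M1 ⊕ K) ⊕ (M2 ⊕ K) = M1 ⊕ M2 — the shared key cancels under XOR.
11000101 XOR 00000111 = 11000010
10100010 XOR 01001101 = 11101111
01010101 XOR 00101100 = 01111001
01101001 XOR 01110001 = 00011000
01011100 XOR 01001100 = 00010000
01100001 XOR 01110100 = 00010101
00010010 XOR 10001110 = 10011100
11000011 XOR 00010111 = 11010100
11000110 XOR 00110100 = 11110010
10010111 XOR 11011100 = 01001011
11001011 XOR 10001100 = 01000111
01010100 XOR 10011110 = 11001010
11111000 XOR 01011000 = 10100000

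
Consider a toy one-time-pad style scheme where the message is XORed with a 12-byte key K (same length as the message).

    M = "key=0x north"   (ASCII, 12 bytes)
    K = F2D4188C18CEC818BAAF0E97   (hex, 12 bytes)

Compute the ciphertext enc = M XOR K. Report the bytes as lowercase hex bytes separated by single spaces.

99 b1 61 b1 28 b6 e8 76 d5 dd 7a ff

XOR is its own inverse, so applying the key byte-wise gives the result directly.
6b xor f2 = 99
65 xor d4 = b1
79 xor 18 = 61
3d xor 8c = b1
30 xor 18 = 28
78 xor ce = b6
20 xor c8 = e8
6e xor 18 = 76
6f xor ba = d5
72 xor af = dd
74 xor 0e = 7a
68 xor 97 = ff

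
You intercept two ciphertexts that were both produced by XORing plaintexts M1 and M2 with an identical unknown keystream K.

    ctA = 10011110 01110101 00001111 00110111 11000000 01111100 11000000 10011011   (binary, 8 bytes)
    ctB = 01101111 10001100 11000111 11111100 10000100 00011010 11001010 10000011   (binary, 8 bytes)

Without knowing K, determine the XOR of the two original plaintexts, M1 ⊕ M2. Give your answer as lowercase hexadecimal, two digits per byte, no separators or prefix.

f1f9c8cb44660a18

ctA ⊕ ctB = (M1 ⊕ K) ⊕ (M2 ⊕ K) = M1 ⊕ M2 — the shared key cancels under XOR.
byte 0: 9e xor 6f = f1
byte 1: 75 xor 8c = f9
byte 2: 0f xor c7 = c8
byte 3: 37 xor fc = cb
byte 4: c0 xor 84 = 44
byte 5: 7c xor 1a = 66
byte 6: c0 xor ca = 0a
byte 7: 9b xor 83 = 18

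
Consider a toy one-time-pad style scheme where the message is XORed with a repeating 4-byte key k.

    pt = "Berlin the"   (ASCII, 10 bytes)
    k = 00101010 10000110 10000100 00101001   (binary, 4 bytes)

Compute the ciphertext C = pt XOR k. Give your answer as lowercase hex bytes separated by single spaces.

68 e3 f6 45 43 e8 a4 5d 42 e3

The 4-byte key repeats, so the effective keystream is 2a 86 84 29 2a 86 84 29 2a 86.
byte 0: 42 ^ 2a = 68
byte 1: 65 ^ 86 = e3
byte 2: 72 ^ 84 = f6
byte 3: 6c ^ 29 = 45
byte 4: 69 ^ 2a = 43
byte 5: 6e ^ 86 = e8
byte 6: 20 ^ 84 = a4
byte 7: 74 ^ 29 = 5d
byte 8: 68 ^ 2a = 42
byte 9: 65 ^ 86 = e3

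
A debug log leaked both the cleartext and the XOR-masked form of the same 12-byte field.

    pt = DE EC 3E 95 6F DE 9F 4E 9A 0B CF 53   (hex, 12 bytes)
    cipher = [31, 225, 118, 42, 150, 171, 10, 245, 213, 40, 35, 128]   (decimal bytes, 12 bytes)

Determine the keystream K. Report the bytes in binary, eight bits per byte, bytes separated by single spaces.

Since cipher = pt ⊕ K, XORing both sides with pt gives K = pt ⊕ cipher.
de xor 1f = c1
ec xor e1 = 0d
3e xor 76 = 48
95 xor 2a = bf
6f xor 96 = f9
de xor ab = 75
9f xor 0a = 95
4e xor f5 = bb
9a xor d5 = 4f
0b xor 28 = 23
cf xor 23 = ec
53 xor 80 = d3

11000001 00001101 01001000 10111111 11111001 01110101 10010101 10111011 01001111 00100011 11101100 11010011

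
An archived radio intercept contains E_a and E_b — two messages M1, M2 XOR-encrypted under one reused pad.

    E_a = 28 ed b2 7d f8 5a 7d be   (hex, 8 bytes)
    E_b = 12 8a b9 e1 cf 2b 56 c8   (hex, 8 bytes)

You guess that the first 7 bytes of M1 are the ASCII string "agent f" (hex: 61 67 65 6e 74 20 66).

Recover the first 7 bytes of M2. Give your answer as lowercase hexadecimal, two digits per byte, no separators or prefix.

First, E_a ⊕ E_b = (M1 ⊕ K) ⊕ (M2 ⊕ K) = M1 ⊕ M2, so the key drops out. Then M2 = (M1 ⊕ M2) ⊕ M1 over the first 7 bytes.
byte 0: (28 xor 12) xor 61 = 3a xor 61 = 5b
byte 1: (ed xor 8a) xor 67 = 67 xor 67 = 00
byte 2: (b2 xor b9) xor 65 = 0b xor 65 = 6e
byte 3: (7d xor e1) xor 6e = 9c xor 6e = f2
byte 4: (f8 xor cf) xor 74 = 37 xor 74 = 43
byte 5: (5a xor 2b) xor 20 = 71 xor 20 = 51
byte 6: (7d xor 56) xor 66 = 2b xor 66 = 4d

5b006ef243514d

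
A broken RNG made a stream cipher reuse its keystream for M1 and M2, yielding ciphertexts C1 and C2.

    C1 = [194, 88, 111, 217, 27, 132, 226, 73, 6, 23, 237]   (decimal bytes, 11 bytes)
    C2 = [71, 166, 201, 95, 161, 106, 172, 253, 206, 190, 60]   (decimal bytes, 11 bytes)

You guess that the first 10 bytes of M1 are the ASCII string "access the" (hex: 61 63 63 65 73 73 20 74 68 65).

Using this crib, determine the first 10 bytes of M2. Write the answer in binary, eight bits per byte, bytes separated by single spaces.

11100100 10011101 11000101 11100011 11001001 10011101 01101110 11000000 10100000 11001100

First, C1 ⊕ C2 = (M1 ⊕ K) ⊕ (M2 ⊕ K) = M1 ⊕ M2, so the key drops out. Then M2 = (M1 ⊕ M2) ⊕ M1 over the first 10 bytes.
byte 0: (c2 XOR 47) XOR 61 = 85 XOR 61 = e4
byte 1: (58 XOR a6) XOR 63 = fe XOR 63 = 9d
byte 2: (6f XOR c9) XOR 63 = a6 XOR 63 = c5
byte 3: (d9 XOR 5f) XOR 65 = 86 XOR 65 = e3
byte 4: (1b XOR a1) XOR 73 = ba XOR 73 = c9
byte 5: (84 XOR 6a) XOR 73 = ee XOR 73 = 9d
byte 6: (e2 XOR ac) XOR 20 = 4e XOR 20 = 6e
byte 7: (49 XOR fd) XOR 74 = b4 XOR 74 = c0
byte 8: (06 XOR ce) XOR 68 = c8 XOR 68 = a0
byte 9: (17 XOR be) XOR 65 = a9 XOR 65 = cc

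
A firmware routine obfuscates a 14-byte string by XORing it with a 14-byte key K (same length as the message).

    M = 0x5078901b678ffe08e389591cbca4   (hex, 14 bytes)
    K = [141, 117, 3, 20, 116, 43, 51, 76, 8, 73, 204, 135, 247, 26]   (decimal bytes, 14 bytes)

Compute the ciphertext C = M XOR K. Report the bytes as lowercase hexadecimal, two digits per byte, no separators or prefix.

byte 0: 50 ⊕ 8d = dd
byte 1: 78 ⊕ 75 = 0d
byte 2: 90 ⊕ 03 = 93
byte 3: 1b ⊕ 14 = 0f
byte 4: 67 ⊕ 74 = 13
byte 5: 8f ⊕ 2b = a4
byte 6: fe ⊕ 33 = cd
byte 7: 08 ⊕ 4c = 44
byte 8: e3 ⊕ 08 = eb
byte 9: 89 ⊕ 49 = c0
byte 10: 59 ⊕ cc = 95
byte 11: 1c ⊕ 87 = 9b
byte 12: bc ⊕ f7 = 4b
byte 13: a4 ⊕ 1a = be

dd0d930f13a4cd44ebc0959b4bbe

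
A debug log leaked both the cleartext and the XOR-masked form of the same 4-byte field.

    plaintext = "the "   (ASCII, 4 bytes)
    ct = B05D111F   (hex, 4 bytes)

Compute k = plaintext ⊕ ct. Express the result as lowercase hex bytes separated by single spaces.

Since ct = plaintext ⊕ k, XORing both sides with plaintext gives k = plaintext ⊕ ct.
74 XOR b0 = c4
68 XOR 5d = 35
65 XOR 11 = 74
20 XOR 1f = 3f

c4 35 74 3f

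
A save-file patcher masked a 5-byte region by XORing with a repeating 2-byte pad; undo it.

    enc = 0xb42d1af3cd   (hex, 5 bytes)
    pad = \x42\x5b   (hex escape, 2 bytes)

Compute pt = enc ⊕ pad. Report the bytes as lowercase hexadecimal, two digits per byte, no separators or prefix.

f67658a88f

The 2-byte key repeats, so the effective keystream is 42 5b 42 5b 42.
byte 0: 10110100 ^ 01000010 = 11110110
byte 1: 00101101 ^ 01011011 = 01110110
byte 2: 00011010 ^ 01000010 = 01011000
byte 3: 11110011 ^ 01011011 = 10101000
byte 4: 11001101 ^ 01000010 = 10001111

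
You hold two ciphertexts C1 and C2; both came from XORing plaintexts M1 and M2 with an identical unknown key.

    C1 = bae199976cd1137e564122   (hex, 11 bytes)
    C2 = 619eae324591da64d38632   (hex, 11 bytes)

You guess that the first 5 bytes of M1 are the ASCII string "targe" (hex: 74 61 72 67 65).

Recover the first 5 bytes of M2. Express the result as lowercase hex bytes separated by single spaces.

af 1e 45 c2 4c

First, C1 ⊕ C2 = (M1 ⊕ K) ⊕ (M2 ⊕ K) = M1 ⊕ M2, so the key drops out. Then M2 = (M1 ⊕ M2) ⊕ M1 over the first 5 bytes.
byte 0: (ba xor 61) xor 74 = db xor 74 = af
byte 1: (e1 xor 9e) xor 61 = 7f xor 61 = 1e
byte 2: (99 xor ae) xor 72 = 37 xor 72 = 45
byte 3: (97 xor 32) xor 67 = a5 xor 67 = c2
byte 4: (6c xor 45) xor 65 = 29 xor 65 = 4c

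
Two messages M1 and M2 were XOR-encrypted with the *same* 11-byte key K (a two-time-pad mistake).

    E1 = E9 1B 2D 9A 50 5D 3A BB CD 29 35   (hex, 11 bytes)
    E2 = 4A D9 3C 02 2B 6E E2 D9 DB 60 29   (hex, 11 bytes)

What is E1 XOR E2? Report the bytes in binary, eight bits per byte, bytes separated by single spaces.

E1 ⊕ E2 = (M1 ⊕ K) ⊕ (M2 ⊕ K) = M1 ⊕ M2 — the shared key cancels under XOR.
11101001 xor 01001010 = 10100011
00011011 xor 11011001 = 11000010
00101101 xor 00111100 = 00010001
10011010 xor 00000010 = 10011000
01010000 xor 00101011 = 01111011
01011101 xor 01101110 = 00110011
00111010 xor 11100010 = 11011000
10111011 xor 11011001 = 01100010
11001101 xor 11011011 = 00010110
00101001 xor 01100000 = 01001001
00110101 xor 00101001 = 00011100

10100011 11000010 00010001 10011000 01111011 00110011 11011000 01100010 00010110 01001001 00011100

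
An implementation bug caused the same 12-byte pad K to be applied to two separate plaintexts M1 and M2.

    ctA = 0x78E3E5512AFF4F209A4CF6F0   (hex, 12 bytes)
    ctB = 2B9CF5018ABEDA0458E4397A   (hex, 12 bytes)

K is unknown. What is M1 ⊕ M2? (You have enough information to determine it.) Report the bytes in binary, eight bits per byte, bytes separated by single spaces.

01010011 01111111 00010000 01010000 10100000 01000001 10010101 00100100 11000010 10101000 11001111 10001010

ctA ⊕ ctB = (M1 ⊕ K) ⊕ (M2 ⊕ K) = M1 ⊕ M2 — the shared key cancels under XOR.
byte 0: 120 XOR  43 =  83
byte 1: 227 XOR 156 = 127
byte 2: 229 XOR 245 =  16
byte 3:  81 XOR   1 =  80
byte 4:  42 XOR 138 = 160
byte 5: 255 XOR 190 =  65
byte 6:  79 XOR 218 = 149
byte 7:  32 XOR   4 =  36
byte 8: 154 XOR  88 = 194
byte 9:  76 XOR 228 = 168
byte 10: 246 XOR  57 = 207
byte 11: 240 XOR 122 = 138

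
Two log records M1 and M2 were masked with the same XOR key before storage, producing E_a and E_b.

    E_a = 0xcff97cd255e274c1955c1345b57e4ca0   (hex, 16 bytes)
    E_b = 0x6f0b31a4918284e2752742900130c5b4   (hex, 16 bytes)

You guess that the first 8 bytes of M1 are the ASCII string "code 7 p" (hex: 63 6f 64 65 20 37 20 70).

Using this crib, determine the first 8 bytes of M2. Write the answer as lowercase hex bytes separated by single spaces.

c3 9d 29 13 e4 57 d0 53

First, E_a ⊕ E_b = (M1 ⊕ K) ⊕ (M2 ⊕ K) = M1 ⊕ M2, so the key drops out. Then M2 = (M1 ⊕ M2) ⊕ M1 over the first 8 bytes.
byte 0: (cf ^ 6f) ^ 63 = a0 ^ 63 = c3
byte 1: (f9 ^ 0b) ^ 6f = f2 ^ 6f = 9d
byte 2: (7c ^ 31) ^ 64 = 4d ^ 64 = 29
byte 3: (d2 ^ a4) ^ 65 = 76 ^ 65 = 13
byte 4: (55 ^ 91) ^ 20 = c4 ^ 20 = e4
byte 5: (e2 ^ 82) ^ 37 = 60 ^ 37 = 57
byte 6: (74 ^ 84) ^ 20 = f0 ^ 20 = d0
byte 7: (c1 ^ e2) ^ 70 = 23 ^ 70 = 53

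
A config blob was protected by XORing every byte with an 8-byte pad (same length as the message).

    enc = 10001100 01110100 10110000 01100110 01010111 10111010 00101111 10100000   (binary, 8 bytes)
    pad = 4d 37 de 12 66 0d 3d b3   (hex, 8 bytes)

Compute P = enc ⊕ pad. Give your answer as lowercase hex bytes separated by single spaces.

c1 43 6e 74 31 b7 12 13

XOR is its own inverse, so applying the key byte-wise gives the result directly.
8c xor 4d = c1
74 xor 37 = 43
b0 xor de = 6e
66 xor 12 = 74
57 xor 66 = 31
ba xor 0d = b7
2f xor 3d = 12
a0 xor b3 = 13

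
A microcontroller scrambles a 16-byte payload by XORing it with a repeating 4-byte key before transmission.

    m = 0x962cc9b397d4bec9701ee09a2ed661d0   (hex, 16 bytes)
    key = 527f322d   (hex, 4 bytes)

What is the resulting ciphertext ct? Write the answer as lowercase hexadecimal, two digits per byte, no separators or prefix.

c453fb9ec5ab8ce42261d2b77ca953fd

The 4-byte key repeats, so the effective keystream is 52 7f 32 2d 52 7f 32 2d 52 7f 32 2d 52 7f 32 2d.
byte 0: 96 ^ 52 = c4
byte 1: 2c ^ 7f = 53
byte 2: c9 ^ 32 = fb
byte 3: b3 ^ 2d = 9e
byte 4: 97 ^ 52 = c5
byte 5: d4 ^ 7f = ab
byte 6: be ^ 32 = 8c
byte 7: c9 ^ 2d = e4
byte 8: 70 ^ 52 = 22
byte 9: 1e ^ 7f = 61
byte 10: e0 ^ 32 = d2
byte 11: 9a ^ 2d = b7
byte 12: 2e ^ 52 = 7c
byte 13: d6 ^ 7f = a9
byte 14: 61 ^ 32 = 53
byte 15: d0 ^ 2d = fd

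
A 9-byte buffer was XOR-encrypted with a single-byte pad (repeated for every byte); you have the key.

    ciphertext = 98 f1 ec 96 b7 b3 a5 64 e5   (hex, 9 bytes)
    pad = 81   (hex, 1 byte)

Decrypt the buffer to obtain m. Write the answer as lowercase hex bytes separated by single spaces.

The 1-byte key repeats, so the effective keystream is 81 81 81 81 81 81 81 81 81.
byte 0: 152 ⊕ 129 =  25
byte 1: 241 ⊕ 129 = 112
byte 2: 236 ⊕ 129 = 109
byte 3: 150 ⊕ 129 =  23
byte 4: 183 ⊕ 129 =  54
byte 5: 179 ⊕ 129 =  50
byte 6: 165 ⊕ 129 =  36
byte 7: 100 ⊕ 129 = 229
byte 8: 229 ⊕ 129 = 100

19 70 6d 17 36 32 24 e5 64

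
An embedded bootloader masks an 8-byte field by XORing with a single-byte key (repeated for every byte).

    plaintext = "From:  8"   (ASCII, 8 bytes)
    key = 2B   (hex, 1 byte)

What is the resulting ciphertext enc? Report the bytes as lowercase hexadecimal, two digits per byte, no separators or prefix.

The 1-byte key repeats, so the effective keystream is 2b 2b 2b 2b 2b 2b 2b 2b.
byte 0: 46 ^ 2b = 6d
byte 1: 72 ^ 2b = 59
byte 2: 6f ^ 2b = 44
byte 3: 6d ^ 2b = 46
byte 4: 3a ^ 2b = 11
byte 5: 20 ^ 2b = 0b
byte 6: 20 ^ 2b = 0b
byte 7: 38 ^ 2b = 13

6d594446110b0b13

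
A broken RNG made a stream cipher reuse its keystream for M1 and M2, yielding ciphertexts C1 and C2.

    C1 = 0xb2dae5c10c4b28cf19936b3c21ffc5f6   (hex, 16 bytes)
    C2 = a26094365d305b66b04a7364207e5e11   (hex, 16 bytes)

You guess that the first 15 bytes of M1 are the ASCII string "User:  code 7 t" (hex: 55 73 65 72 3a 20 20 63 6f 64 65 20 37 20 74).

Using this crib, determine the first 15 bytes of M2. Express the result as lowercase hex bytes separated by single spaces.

45 c9 14 85 6b 5b 53 ca c6 bd 7d 78 36 a1 ef

First, C1 ⊕ C2 = (M1 ⊕ K) ⊕ (M2 ⊕ K) = M1 ⊕ M2, so the key drops out. Then M2 = (M1 ⊕ M2) ⊕ M1 over the first 15 bytes.
byte 0: (b2 xor a2) xor 55 = 10 xor 55 = 45
byte 1: (da xor 60) xor 73 = ba xor 73 = c9
byte 2: (e5 xor 94) xor 65 = 71 xor 65 = 14
byte 3: (c1 xor 36) xor 72 = f7 xor 72 = 85
byte 4: (0c xor 5d) xor 3a = 51 xor 3a = 6b
byte 5: (4b xor 30) xor 20 = 7b xor 20 = 5b
byte 6: (28 xor 5b) xor 20 = 73 xor 20 = 53
byte 7: (cf xor 66) xor 63 = a9 xor 63 = ca
byte 8: (19 xor b0) xor 6f = a9 xor 6f = c6
byte 9: (93 xor 4a) xor 64 = d9 xor 64 = bd
byte 10: (6b xor 73) xor 65 = 18 xor 65 = 7d
byte 11: (3c xor 64) xor 20 = 58 xor 20 = 78
byte 12: (21 xor 20) xor 37 = 01 xor 37 = 36
byte 13: (ff xor 7e) xor 20 = 81 xor 20 = a1
byte 14: (c5 xor 5e) xor 74 = 9b xor 74 = ef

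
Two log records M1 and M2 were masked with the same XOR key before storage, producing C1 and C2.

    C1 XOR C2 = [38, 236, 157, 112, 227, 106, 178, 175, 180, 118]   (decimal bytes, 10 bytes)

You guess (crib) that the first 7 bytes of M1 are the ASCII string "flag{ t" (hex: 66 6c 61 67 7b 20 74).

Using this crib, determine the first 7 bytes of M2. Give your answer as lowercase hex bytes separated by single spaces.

40 80 fc 17 98 4a c6

Since C1 ⊕ C2 = M1 ⊕ M2, XORing with the guessed M1 bytes yields the corresponding M2 bytes: M2 = (C1 ⊕ C2) ⊕ M1.
 38 ^ 102 =  64
236 ^ 108 = 128
157 ^  97 = 252
112 ^ 103 =  23
227 ^ 123 = 152
106 ^  32 =  74
178 ^ 116 = 198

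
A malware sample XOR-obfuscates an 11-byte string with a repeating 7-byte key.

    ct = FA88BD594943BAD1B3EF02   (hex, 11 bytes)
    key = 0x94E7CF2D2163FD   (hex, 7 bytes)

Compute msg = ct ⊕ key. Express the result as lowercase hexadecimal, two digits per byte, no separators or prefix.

The 7-byte key repeats, so the effective keystream is 94 e7 cf 2d 21 63 fd 94 e7 cf 2d.
byte 0: fa xor 94 = 6e
byte 1: 88 xor e7 = 6f
byte 2: bd xor cf = 72
byte 3: 59 xor 2d = 74
byte 4: 49 xor 21 = 68
byte 5: 43 xor 63 = 20
byte 6: ba xor fd = 47
byte 7: d1 xor 94 = 45
byte 8: b3 xor e7 = 54
byte 9: ef xor cf = 20
byte 10: 02 xor 2d = 2f

6e6f72746820474554202f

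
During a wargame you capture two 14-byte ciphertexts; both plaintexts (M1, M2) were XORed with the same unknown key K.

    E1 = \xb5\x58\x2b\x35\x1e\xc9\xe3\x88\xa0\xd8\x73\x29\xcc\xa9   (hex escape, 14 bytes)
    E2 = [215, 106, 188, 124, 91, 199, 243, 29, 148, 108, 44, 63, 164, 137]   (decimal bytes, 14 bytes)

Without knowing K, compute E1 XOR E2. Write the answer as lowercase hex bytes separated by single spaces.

E1 ⊕ E2 = (M1 ⊕ K) ⊕ (M2 ⊕ K) = M1 ⊕ M2 — the shared key cancels under XOR.
byte 0: b5 XOR d7 = 62
byte 1: 58 XOR 6a = 32
byte 2: 2b XOR bc = 97
byte 3: 35 XOR 7c = 49
byte 4: 1e XOR 5b = 45
byte 5: c9 XOR c7 = 0e
byte 6: e3 XOR f3 = 10
byte 7: 88 XOR 1d = 95
byte 8: a0 XOR 94 = 34
byte 9: d8 XOR 6c = b4
byte 10: 73 XOR 2c = 5f
byte 11: 29 XOR 3f = 16
byte 12: cc XOR a4 = 68
byte 13: a9 XOR 89 = 20

62 32 97 49 45 0e 10 95 34 b4 5f 16 68 20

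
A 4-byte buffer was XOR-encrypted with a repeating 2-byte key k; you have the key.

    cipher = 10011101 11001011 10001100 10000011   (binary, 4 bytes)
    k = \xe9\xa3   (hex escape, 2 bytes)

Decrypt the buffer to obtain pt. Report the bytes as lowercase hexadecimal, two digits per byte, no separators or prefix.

74686520

The 2-byte key repeats, so the effective keystream is e9 a3 e9 a3.
byte 0: 10011101 ^ 11101001 = 01110100
byte 1: 11001011 ^ 10100011 = 01101000
byte 2: 10001100 ^ 11101001 = 01100101
byte 3: 10000011 ^ 10100011 = 00100000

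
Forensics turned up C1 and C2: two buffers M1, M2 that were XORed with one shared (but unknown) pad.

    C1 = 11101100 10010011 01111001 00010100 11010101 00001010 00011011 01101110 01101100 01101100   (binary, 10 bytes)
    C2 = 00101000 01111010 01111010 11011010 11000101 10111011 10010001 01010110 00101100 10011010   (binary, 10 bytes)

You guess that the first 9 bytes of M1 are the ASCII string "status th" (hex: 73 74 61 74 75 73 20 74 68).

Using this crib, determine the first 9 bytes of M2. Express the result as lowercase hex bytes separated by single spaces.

b7 9d 62 ba 65 c2 aa 4c 28

First, C1 ⊕ C2 = (M1 ⊕ K) ⊕ (M2 ⊕ K) = M1 ⊕ M2, so the key drops out. Then M2 = (M1 ⊕ M2) ⊕ M1 over the first 9 bytes.
byte 0: (ec xor 28) xor 73 = c4 xor 73 = b7
byte 1: (93 xor 7a) xor 74 = e9 xor 74 = 9d
byte 2: (79 xor 7a) xor 61 = 03 xor 61 = 62
byte 3: (14 xor da) xor 74 = ce xor 74 = ba
byte 4: (d5 xor c5) xor 75 = 10 xor 75 = 65
byte 5: (0a xor bb) xor 73 = b1 xor 73 = c2
byte 6: (1b xor 91) xor 20 = 8a xor 20 = aa
byte 7: (6e xor 56) xor 74 = 38 xor 74 = 4c
byte 8: (6c xor 2c) xor 68 = 40 xor 68 = 28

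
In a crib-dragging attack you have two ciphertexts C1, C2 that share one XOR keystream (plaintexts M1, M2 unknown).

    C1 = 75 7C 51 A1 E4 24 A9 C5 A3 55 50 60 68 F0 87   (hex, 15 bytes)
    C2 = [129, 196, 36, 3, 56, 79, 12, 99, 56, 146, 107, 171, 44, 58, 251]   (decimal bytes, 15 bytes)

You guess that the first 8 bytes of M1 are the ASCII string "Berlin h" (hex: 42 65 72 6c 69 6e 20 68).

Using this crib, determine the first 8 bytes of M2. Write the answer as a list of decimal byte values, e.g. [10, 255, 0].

[182, 221, 7, 206, 181, 5, 133, 206]

First, C1 ⊕ C2 = (M1 ⊕ K) ⊕ (M2 ⊕ K) = M1 ⊕ M2, so the key drops out. Then M2 = (M1 ⊕ M2) ⊕ M1 over the first 8 bytes.
byte 0: (75 ⊕ 81) ⊕ 42 = f4 ⊕ 42 = b6
byte 1: (7c ⊕ c4) ⊕ 65 = b8 ⊕ 65 = dd
byte 2: (51 ⊕ 24) ⊕ 72 = 75 ⊕ 72 = 07
byte 3: (a1 ⊕ 03) ⊕ 6c = a2 ⊕ 6c = ce
byte 4: (e4 ⊕ 38) ⊕ 69 = dc ⊕ 69 = b5
byte 5: (24 ⊕ 4f) ⊕ 6e = 6b ⊕ 6e = 05
byte 6: (a9 ⊕ 0c) ⊕ 20 = a5 ⊕ 20 = 85
byte 7: (c5 ⊕ 63) ⊕ 68 = a6 ⊕ 68 = ce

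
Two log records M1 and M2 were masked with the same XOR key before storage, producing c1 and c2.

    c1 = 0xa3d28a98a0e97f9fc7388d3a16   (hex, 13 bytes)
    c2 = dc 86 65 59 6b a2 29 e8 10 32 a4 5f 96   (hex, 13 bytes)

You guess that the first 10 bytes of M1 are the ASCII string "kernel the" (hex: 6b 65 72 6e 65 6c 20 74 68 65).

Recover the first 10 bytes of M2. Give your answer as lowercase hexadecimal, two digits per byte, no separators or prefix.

14319dafae277603bf6f

First, c1 ⊕ c2 = (M1 ⊕ K) ⊕ (M2 ⊕ K) = M1 ⊕ M2, so the key drops out. Then M2 = (M1 ⊕ M2) ⊕ M1 over the first 10 bytes.
byte 0: (a3 xor dc) xor 6b = 7f xor 6b = 14
byte 1: (d2 xor 86) xor 65 = 54 xor 65 = 31
byte 2: (8a xor 65) xor 72 = ef xor 72 = 9d
byte 3: (98 xor 59) xor 6e = c1 xor 6e = af
byte 4: (a0 xor 6b) xor 65 = cb xor 65 = ae
byte 5: (e9 xor a2) xor 6c = 4b xor 6c = 27
byte 6: (7f xor 29) xor 20 = 56 xor 20 = 76
byte 7: (9f xor e8) xor 74 = 77 xor 74 = 03
byte 8: (c7 xor 10) xor 68 = d7 xor 68 = bf
byte 9: (38 xor 32) xor 65 = 0a xor 65 = 6f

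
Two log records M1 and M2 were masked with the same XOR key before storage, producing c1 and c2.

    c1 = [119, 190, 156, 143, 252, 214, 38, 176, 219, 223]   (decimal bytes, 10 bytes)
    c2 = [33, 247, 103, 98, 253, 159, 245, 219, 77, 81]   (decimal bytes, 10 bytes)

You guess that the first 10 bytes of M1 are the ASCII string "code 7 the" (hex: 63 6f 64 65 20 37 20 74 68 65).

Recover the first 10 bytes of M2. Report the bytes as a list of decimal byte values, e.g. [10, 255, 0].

First, c1 ⊕ c2 = (M1 ⊕ K) ⊕ (M2 ⊕ K) = M1 ⊕ M2, so the key drops out. Then M2 = (M1 ⊕ M2) ⊕ M1 over the first 10 bytes.
byte 0: (77 xor 21) xor 63 = 56 xor 63 = 35
byte 1: (be xor f7) xor 6f = 49 xor 6f = 26
byte 2: (9c xor 67) xor 64 = fb xor 64 = 9f
byte 3: (8f xor 62) xor 65 = ed xor 65 = 88
byte 4: (fc xor fd) xor 20 = 01 xor 20 = 21
byte 5: (d6 xor 9f) xor 37 = 49 xor 37 = 7e
byte 6: (26 xor f5) xor 20 = d3 xor 20 = f3
byte 7: (b0 xor db) xor 74 = 6b xor 74 = 1f
byte 8: (db xor 4d) xor 68 = 96 xor 68 = fe
byte 9: (df xor 51) xor 65 = 8e xor 65 = eb

[53, 38, 159, 136, 33, 126, 243, 31, 254, 235]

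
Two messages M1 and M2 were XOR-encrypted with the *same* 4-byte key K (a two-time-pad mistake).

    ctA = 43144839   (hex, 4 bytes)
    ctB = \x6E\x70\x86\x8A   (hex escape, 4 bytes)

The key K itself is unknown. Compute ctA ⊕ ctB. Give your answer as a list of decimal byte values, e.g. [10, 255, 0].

[45, 100, 206, 179]

ctA ⊕ ctB = (M1 ⊕ K) ⊕ (M2 ⊕ K) = M1 ⊕ M2 — the shared key cancels under XOR.
43 ⊕ 6e = 2d
14 ⊕ 70 = 64
48 ⊕ 86 = ce
39 ⊕ 8a = b3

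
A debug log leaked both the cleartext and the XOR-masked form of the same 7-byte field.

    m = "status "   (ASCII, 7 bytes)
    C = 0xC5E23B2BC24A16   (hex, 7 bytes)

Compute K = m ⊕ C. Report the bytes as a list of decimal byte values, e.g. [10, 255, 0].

Since C = m ⊕ K, XORing both sides with m gives K = m ⊕ C.
01110011 XOR 11000101 = 10110110
01110100 XOR 11100010 = 10010110
01100001 XOR 00111011 = 01011010
01110100 XOR 00101011 = 01011111
01110101 XOR 11000010 = 10110111
01110011 XOR 01001010 = 00111001
00100000 XOR 00010110 = 00110110

[182, 150, 90, 95, 183, 57, 54]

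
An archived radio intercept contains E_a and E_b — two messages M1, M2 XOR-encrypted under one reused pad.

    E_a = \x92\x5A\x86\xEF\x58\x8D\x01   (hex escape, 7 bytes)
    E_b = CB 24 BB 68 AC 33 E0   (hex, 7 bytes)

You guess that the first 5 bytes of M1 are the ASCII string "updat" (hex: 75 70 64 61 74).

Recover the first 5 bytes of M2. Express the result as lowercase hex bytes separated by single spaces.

First, E_a ⊕ E_b = (M1 ⊕ K) ⊕ (M2 ⊕ K) = M1 ⊕ M2, so the key drops out. Then M2 = (M1 ⊕ M2) ⊕ M1 over the first 5 bytes.
byte 0: (92 xor cb) xor 75 = 59 xor 75 = 2c
byte 1: (5a xor 24) xor 70 = 7e xor 70 = 0e
byte 2: (86 xor bb) xor 64 = 3d xor 64 = 59
byte 3: (ef xor 68) xor 61 = 87 xor 61 = e6
byte 4: (58 xor ac) xor 74 = f4 xor 74 = 80

2c 0e 59 e6 80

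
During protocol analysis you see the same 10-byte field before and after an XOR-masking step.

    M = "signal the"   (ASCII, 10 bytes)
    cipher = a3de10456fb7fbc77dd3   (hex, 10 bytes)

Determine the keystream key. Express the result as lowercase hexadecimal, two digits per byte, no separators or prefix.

d0b7772b0edbdbb315b6

Since cipher = M ⊕ key, XORing both sides with M gives key = M ⊕ cipher.
73 XOR a3 = d0
69 XOR de = b7
67 XOR 10 = 77
6e XOR 45 = 2b
61 XOR 6f = 0e
6c XOR b7 = db
20 XOR fb = db
74 XOR c7 = b3
68 XOR 7d = 15
65 XOR d3 = b6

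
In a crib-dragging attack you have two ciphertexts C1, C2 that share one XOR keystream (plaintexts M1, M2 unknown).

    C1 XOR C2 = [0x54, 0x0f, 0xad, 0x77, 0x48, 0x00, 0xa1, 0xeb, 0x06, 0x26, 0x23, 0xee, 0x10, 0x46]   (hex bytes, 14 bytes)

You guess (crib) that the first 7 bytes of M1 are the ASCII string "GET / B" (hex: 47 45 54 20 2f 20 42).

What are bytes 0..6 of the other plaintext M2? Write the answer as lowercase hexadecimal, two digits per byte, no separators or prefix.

Since C1 ⊕ C2 = M1 ⊕ M2, XORing with the guessed M1 bytes yields the corresponding M2 bytes: M2 = (C1 ⊕ C2) ⊕ M1.
54 ⊕ 47 = 13
0f ⊕ 45 = 4a
ad ⊕ 54 = f9
77 ⊕ 20 = 57
48 ⊕ 2f = 67
00 ⊕ 20 = 20
a1 ⊕ 42 = e3

134af9576720e3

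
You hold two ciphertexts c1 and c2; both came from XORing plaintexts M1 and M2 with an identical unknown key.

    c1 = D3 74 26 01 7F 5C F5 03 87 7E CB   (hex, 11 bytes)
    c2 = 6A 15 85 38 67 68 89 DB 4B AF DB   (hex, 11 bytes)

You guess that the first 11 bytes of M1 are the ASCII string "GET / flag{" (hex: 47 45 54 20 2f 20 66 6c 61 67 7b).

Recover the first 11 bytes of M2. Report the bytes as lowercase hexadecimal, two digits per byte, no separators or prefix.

First, c1 ⊕ c2 = (M1 ⊕ K) ⊕ (M2 ⊕ K) = M1 ⊕ M2, so the key drops out. Then M2 = (M1 ⊕ M2) ⊕ M1 over the first 11 bytes.
byte 0: (d3 ⊕ 6a) ⊕ 47 = b9 ⊕ 47 = fe
byte 1: (74 ⊕ 15) ⊕ 45 = 61 ⊕ 45 = 24
byte 2: (26 ⊕ 85) ⊕ 54 = a3 ⊕ 54 = f7
byte 3: (01 ⊕ 38) ⊕ 20 = 39 ⊕ 20 = 19
byte 4: (7f ⊕ 67) ⊕ 2f = 18 ⊕ 2f = 37
byte 5: (5c ⊕ 68) ⊕ 20 = 34 ⊕ 20 = 14
byte 6: (f5 ⊕ 89) ⊕ 66 = 7c ⊕ 66 = 1a
byte 7: (03 ⊕ db) ⊕ 6c = d8 ⊕ 6c = b4
byte 8: (87 ⊕ 4b) ⊕ 61 = cc ⊕ 61 = ad
byte 9: (7e ⊕ af) ⊕ 67 = d1 ⊕ 67 = b6
byte 10: (cb ⊕ db) ⊕ 7b = 10 ⊕ 7b = 6b

fe24f71937141ab4adb66b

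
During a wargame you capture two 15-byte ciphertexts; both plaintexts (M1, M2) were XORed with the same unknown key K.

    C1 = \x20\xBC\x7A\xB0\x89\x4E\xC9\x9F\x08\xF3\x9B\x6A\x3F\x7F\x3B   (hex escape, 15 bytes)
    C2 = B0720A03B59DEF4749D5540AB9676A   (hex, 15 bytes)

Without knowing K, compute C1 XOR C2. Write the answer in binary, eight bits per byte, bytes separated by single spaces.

10010000 11001110 01110000 10110011 00111100 11010011 00100110 11011000 01000001 00100110 11001111 01100000 10000110 00011000 01010001

C1 ⊕ C2 = (M1 ⊕ K) ⊕ (M2 ⊕ K) = M1 ⊕ M2 — the shared key cancels under XOR.
byte 0: 20 ⊕ b0 = 90
byte 1: bc ⊕ 72 = ce
byte 2: 7a ⊕ 0a = 70
byte 3: b0 ⊕ 03 = b3
byte 4: 89 ⊕ b5 = 3c
byte 5: 4e ⊕ 9d = d3
byte 6: c9 ⊕ ef = 26
byte 7: 9f ⊕ 47 = d8
byte 8: 08 ⊕ 49 = 41
byte 9: f3 ⊕ d5 = 26
byte 10: 9b ⊕ 54 = cf
byte 11: 6a ⊕ 0a = 60
byte 12: 3f ⊕ b9 = 86
byte 13: 7f ⊕ 67 = 18
byte 14: 3b ⊕ 6a = 51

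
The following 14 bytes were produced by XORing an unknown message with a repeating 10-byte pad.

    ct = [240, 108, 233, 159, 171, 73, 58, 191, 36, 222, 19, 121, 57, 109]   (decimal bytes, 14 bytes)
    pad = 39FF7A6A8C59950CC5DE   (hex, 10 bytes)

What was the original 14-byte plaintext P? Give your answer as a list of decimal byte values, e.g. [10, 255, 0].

The 10-byte key repeats, so the effective keystream is 39 ff 7a 6a 8c 59 95 0c c5 de 39 ff 7a 6a.
byte 0: 240 ^  57 = 201
byte 1: 108 ^ 255 = 147
byte 2: 233 ^ 122 = 147
byte 3: 159 ^ 106 = 245
byte 4: 171 ^ 140 =  39
byte 5:  73 ^  89 =  16
byte 6:  58 ^ 149 = 175
byte 7: 191 ^  12 = 179
byte 8:  36 ^ 197 = 225
byte 9: 222 ^ 222 =   0
byte 10:  19 ^  57 =  42
byte 11: 121 ^ 255 = 134
byte 12:  57 ^ 122 =  67
byte 13: 109 ^ 106 =   7

[201, 147, 147, 245, 39, 16, 175, 179, 225, 0, 42, 134, 67, 7]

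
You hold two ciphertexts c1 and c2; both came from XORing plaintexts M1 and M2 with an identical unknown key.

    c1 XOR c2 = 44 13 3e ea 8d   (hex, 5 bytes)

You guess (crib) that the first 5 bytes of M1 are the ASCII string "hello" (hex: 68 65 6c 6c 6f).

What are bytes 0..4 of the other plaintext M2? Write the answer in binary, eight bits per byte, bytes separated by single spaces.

00101100 01110110 01010010 10000110 11100010

Since c1 ⊕ c2 = M1 ⊕ M2, XORing with the guessed M1 bytes yields the corresponding M2 bytes: M2 = (c1 ⊕ c2) ⊕ M1.
44 XOR 68 = 2c
13 XOR 65 = 76
3e XOR 6c = 52
ea XOR 6c = 86
8d XOR 6f = e2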